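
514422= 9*57158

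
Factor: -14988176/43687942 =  -7494088/21843971 = -  2^3 * 7^1 * 163^1*307^ (-1)*821^1 * 71153^( - 1) 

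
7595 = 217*35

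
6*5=30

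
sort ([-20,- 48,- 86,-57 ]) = [ - 86, - 57,-48, - 20 ] 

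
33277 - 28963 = 4314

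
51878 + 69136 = 121014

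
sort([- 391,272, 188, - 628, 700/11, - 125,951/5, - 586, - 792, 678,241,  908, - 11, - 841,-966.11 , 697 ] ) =[ - 966.11, - 841, - 792 , - 628, - 586,-391, - 125,  -  11, 700/11, 188, 951/5, 241, 272,678,697, 908]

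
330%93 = 51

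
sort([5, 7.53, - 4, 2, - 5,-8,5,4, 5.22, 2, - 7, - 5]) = [ - 8, -7, - 5, - 5, - 4, 2, 2,4 , 5 , 5, 5.22, 7.53 ] 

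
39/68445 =1/1755 = 0.00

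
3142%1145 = 852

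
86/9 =9 + 5/9= 9.56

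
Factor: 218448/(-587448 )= -74/199 = - 2^1*37^1*199^( - 1) 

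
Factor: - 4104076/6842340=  - 1026019/1710585 =- 3^(-3)*5^(-1 ) * 19^1*12671^ ( - 1)* 54001^1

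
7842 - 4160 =3682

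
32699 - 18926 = 13773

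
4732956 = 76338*62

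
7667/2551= 3 + 14/2551 = 3.01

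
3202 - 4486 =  - 1284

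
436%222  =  214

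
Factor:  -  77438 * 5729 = -2^1*17^1 *31^1 * 337^1*1249^1 = - 443642302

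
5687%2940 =2747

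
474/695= 474/695=0.68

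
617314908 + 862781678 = 1480096586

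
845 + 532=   1377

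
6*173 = 1038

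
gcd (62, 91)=1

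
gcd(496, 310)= 62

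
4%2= 0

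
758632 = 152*4991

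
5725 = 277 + 5448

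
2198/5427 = 2198/5427 =0.41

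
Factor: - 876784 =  - 2^4 * 54799^1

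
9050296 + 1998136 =11048432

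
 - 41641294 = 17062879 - 58704173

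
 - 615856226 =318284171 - 934140397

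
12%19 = 12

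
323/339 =323/339 = 0.95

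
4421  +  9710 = 14131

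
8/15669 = 8/15669 = 0.00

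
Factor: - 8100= - 2^2*3^4*5^2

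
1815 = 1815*1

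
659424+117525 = 776949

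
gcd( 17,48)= 1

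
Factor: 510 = 2^1  *3^1*5^1 *17^1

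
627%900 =627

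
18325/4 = 4581 + 1/4 =4581.25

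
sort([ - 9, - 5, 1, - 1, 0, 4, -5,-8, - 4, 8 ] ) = [ - 9, - 8, - 5,  -  5, - 4, - 1,0,1, 4,  8]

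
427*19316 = 8247932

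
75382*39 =2939898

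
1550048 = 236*6568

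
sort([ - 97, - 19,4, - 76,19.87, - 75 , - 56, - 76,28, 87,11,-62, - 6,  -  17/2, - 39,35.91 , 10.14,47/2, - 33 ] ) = [ - 97,-76, - 76, - 75, - 62, - 56,- 39, - 33,  -  19, - 17/2, - 6, 4,10.14, 11,19.87, 47/2,28,35.91,  87]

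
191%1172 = 191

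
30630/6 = 5105 = 5105.00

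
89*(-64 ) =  -5696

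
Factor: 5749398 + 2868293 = 8617691=17^2*29819^1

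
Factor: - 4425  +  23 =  - 2^1*31^1 * 71^1 = - 4402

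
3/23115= 1/7705 =0.00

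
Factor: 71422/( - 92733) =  - 2^1*3^(-1)*13^1*41^1*67^1* 30911^( - 1 )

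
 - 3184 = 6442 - 9626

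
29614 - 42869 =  - 13255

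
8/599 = 8/599 =0.01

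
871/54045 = 871/54045=0.02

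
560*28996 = 16237760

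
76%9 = 4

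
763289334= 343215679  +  420073655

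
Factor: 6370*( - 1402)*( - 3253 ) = 29051697220= 2^2*5^1*7^2*13^1*701^1 *3253^1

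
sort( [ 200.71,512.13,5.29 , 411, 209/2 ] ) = [5.29, 209/2, 200.71 , 411, 512.13]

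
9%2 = 1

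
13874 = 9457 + 4417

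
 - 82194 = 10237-92431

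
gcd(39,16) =1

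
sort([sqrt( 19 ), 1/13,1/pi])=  [1/13, 1/pi, sqrt(19 )]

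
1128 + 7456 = 8584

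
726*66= 47916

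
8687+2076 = 10763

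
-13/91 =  - 1 + 6/7 = - 0.14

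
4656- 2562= 2094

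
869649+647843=1517492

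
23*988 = 22724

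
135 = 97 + 38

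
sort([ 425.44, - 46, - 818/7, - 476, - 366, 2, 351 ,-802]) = [ - 802,-476, - 366,  -  818/7, - 46,2, 351,425.44 ] 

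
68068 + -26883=41185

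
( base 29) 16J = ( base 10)1034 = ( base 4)100022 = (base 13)617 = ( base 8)2012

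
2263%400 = 263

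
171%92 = 79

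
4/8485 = 4/8485 = 0.00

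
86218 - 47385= 38833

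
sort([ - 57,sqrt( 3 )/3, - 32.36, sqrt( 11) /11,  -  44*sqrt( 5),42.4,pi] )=[ - 44 * sqrt( 5), - 57, - 32.36, sqrt( 11)/11,  sqrt( 3)/3 , pi,42.4]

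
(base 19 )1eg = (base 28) mr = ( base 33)jg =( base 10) 643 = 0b1010000011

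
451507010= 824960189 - 373453179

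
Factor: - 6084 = -2^2 * 3^2 * 13^2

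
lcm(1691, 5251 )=99769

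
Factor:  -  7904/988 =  - 2^3 = - 8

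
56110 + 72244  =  128354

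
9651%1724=1031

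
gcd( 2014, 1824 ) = 38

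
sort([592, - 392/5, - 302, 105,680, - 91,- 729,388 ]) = [-729,  -  302,  -  91,-392/5,105, 388, 592 , 680]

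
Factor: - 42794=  - 2^1*21397^1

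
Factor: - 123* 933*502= - 57609018 = -  2^1 * 3^2*41^1*251^1*311^1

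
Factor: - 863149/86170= - 2^( - 1 )*5^( - 1) * 1231^( - 1)*123307^1 = -  123307/12310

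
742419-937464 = - 195045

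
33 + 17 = 50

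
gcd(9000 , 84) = 12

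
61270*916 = 56123320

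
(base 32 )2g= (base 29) 2m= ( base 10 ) 80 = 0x50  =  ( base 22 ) 3e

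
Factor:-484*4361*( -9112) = 2^5 * 7^2 * 11^2*17^1*67^1 * 89^1 =19232917088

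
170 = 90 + 80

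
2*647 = 1294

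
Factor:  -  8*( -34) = 272 = 2^4*17^1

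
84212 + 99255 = 183467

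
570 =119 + 451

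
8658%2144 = 82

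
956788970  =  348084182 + 608704788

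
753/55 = 753/55 = 13.69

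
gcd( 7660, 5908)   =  4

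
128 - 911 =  - 783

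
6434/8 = 3217/4 =804.25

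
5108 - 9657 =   -  4549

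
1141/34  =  33 + 19/34 = 33.56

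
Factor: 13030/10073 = 2^1*5^1*7^( - 1 )* 1303^1 *1439^( - 1 )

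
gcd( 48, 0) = 48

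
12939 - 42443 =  - 29504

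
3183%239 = 76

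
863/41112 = 863/41112 = 0.02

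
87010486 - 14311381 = 72699105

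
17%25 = 17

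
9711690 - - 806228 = 10517918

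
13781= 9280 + 4501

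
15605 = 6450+9155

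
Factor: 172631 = 47^1 *3673^1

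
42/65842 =3/4703 = 0.00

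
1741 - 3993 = -2252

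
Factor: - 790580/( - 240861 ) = 2^2 * 3^(  -  1 )*5^1 * 7^1 *5647^1*80287^( - 1) 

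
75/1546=75/1546 =0.05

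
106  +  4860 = 4966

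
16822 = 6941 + 9881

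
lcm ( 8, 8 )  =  8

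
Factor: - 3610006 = - 2^1*1805003^1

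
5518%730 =408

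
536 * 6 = 3216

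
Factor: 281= 281^1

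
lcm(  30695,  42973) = 214865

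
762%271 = 220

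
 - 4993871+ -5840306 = - 10834177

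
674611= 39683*17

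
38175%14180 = 9815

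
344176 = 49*7024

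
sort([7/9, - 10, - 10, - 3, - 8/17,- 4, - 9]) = [-10, - 10 , - 9, - 4, - 3, - 8/17, 7/9]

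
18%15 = 3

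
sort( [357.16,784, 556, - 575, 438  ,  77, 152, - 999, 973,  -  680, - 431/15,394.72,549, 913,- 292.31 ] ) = [-999, - 680 , - 575, - 292.31, - 431/15, 77 , 152,357.16, 394.72, 438, 549,556, 784, 913, 973] 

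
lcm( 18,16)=144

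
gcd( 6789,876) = 219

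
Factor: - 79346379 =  - 3^1*7^1*3778399^1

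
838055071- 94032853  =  744022218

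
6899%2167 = 398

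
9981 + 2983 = 12964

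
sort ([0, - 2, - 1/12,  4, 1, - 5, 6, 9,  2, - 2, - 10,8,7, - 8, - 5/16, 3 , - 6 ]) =[ - 10, - 8, - 6,-5,  -  2, - 2, - 5/16,-1/12 , 0,1,2, 3, 4, 6, 7,  8,9]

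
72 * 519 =37368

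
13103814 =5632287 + 7471527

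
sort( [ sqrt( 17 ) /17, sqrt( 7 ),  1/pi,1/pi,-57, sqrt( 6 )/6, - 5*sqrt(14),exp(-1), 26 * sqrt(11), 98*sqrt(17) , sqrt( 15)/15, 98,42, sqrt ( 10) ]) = [-57, - 5 * sqrt(14), sqrt ( 17 )/17, sqrt(15) /15,1/pi,1/pi,exp( - 1 ),sqrt(6)/6,sqrt(7 ), sqrt(10 ) , 42, 26 *sqrt( 11 ), 98, 98 * sqrt(17)] 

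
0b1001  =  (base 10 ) 9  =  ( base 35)9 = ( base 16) 9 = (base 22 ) 9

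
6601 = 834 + 5767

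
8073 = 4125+3948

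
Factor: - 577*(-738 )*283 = 120508758 = 2^1 * 3^2*41^1 * 283^1 * 577^1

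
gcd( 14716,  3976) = 4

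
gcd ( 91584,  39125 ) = 1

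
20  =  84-64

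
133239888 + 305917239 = 439157127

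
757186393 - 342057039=415129354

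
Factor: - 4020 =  - 2^2*3^1*5^1*67^1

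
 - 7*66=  - 462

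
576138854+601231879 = 1177370733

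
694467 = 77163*9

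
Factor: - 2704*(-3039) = 8217456= 2^4*3^1*  13^2*1013^1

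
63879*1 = 63879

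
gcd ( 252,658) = 14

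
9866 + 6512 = 16378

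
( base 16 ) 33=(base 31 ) 1k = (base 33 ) 1I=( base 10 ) 51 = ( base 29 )1M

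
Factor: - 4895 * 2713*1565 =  - 5^2 * 11^1*89^1*313^1*2713^1 = - 20783411275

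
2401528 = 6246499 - 3844971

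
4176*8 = 33408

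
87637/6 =14606 +1/6 = 14606.17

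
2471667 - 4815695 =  - 2344028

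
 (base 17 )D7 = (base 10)228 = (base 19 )C0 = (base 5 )1403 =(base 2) 11100100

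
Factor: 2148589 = 1201^1*1789^1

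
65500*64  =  4192000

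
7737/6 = 1289+1/2=1289.50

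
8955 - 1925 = 7030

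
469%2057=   469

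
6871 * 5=34355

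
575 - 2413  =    -  1838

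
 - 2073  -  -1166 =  - 907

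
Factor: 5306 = 2^1*7^1*379^1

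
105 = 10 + 95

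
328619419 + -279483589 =49135830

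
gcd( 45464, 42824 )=8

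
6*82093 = 492558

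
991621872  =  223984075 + 767637797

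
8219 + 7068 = 15287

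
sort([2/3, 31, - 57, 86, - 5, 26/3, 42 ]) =[ - 57, - 5,2/3,26/3,31,42, 86 ]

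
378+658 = 1036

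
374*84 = 31416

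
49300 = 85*580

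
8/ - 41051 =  - 1 + 41043/41051  =  - 0.00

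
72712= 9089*8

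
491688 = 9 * 54632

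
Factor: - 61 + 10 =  - 3^1*17^1 = - 51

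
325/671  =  325/671 = 0.48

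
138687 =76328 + 62359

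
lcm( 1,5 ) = 5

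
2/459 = 2/459= 0.00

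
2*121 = 242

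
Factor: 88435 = 5^1*23^1*769^1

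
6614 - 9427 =-2813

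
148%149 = 148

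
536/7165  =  536/7165 = 0.07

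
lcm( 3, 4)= 12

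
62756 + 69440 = 132196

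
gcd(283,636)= 1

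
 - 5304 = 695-5999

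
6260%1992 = 284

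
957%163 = 142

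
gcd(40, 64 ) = 8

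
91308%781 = 712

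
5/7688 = 5/7688= 0.00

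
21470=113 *190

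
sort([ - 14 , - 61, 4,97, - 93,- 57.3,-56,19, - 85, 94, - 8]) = [ - 93,- 85, - 61,  -  57.3, - 56, -14, - 8, 4,  19,94, 97 ] 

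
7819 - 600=7219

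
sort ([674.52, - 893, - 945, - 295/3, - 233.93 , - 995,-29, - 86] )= [-995, - 945, - 893, - 233.93,-295/3, - 86,- 29, 674.52]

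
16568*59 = 977512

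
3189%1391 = 407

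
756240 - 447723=308517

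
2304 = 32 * 72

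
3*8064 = 24192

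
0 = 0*54957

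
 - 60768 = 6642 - 67410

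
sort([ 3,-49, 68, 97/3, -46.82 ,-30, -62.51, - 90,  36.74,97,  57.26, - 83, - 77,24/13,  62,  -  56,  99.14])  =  [ - 90, - 83, - 77, - 62.51,-56, - 49,-46.82, - 30,24/13,3, 97/3,  36.74,57.26 , 62, 68,97,99.14 ]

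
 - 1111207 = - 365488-745719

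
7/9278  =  7/9278 = 0.00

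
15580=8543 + 7037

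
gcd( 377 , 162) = 1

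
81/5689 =81/5689 = 0.01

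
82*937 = 76834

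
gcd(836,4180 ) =836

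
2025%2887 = 2025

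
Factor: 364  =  2^2*7^1*13^1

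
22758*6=136548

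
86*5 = 430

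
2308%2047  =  261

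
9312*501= 4665312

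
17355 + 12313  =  29668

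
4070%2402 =1668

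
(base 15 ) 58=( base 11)76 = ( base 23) 3E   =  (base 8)123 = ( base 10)83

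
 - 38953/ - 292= 133 + 117/292 = 133.40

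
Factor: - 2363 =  - 17^1*139^1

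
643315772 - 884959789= -241644017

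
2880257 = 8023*359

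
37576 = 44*854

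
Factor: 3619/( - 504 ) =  - 2^( - 3) * 3^( - 2)*11^1*47^1 =- 517/72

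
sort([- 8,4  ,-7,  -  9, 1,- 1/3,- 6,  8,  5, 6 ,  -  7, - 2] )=[ - 9, - 8 ,- 7,-7, - 6, - 2, - 1/3, 1,  4,  5 , 6, 8] 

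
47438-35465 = 11973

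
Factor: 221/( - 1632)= - 2^( - 5)* 3^( - 1 )*13^1  =  - 13/96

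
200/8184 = 25/1023= 0.02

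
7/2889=7/2889 = 0.00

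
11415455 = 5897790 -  - 5517665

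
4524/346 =13 + 13/173 = 13.08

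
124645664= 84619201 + 40026463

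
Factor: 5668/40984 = 2^(  -  1 )*13^1*47^ (  -  1 )=13/94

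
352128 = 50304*7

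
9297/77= 9297/77 = 120.74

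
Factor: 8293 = 8293^1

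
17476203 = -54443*( - 321)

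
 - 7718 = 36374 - 44092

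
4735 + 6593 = 11328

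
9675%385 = 50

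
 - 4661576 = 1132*(  -  4118) 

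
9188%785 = 553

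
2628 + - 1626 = 1002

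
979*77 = 75383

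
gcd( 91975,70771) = 1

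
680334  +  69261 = 749595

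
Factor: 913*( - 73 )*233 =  - 11^1 * 73^1*83^1*233^1 = - 15529217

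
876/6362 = 438/3181=0.14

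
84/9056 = 21/2264 = 0.01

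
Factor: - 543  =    -  3^1*181^1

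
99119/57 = 1738 + 53/57 = 1738.93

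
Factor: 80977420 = 2^2*5^1 * 4048871^1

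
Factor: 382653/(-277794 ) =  - 697/506 = - 2^(-1 )*11^( - 1 ) * 17^1*23^( - 1)*41^1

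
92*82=7544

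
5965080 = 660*9038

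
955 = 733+222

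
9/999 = 1/111 = 0.01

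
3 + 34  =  37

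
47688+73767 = 121455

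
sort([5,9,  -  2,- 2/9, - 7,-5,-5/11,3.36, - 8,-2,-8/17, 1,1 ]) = [ - 8, - 7,-5,-2, - 2 ,-8/17,-5/11,-2/9,1  ,  1,3.36,5,9 ]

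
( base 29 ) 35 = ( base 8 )134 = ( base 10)92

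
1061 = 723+338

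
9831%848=503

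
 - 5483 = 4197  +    -  9680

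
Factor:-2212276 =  - 2^2  *  11^1*137^1*367^1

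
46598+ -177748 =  - 131150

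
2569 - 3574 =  - 1005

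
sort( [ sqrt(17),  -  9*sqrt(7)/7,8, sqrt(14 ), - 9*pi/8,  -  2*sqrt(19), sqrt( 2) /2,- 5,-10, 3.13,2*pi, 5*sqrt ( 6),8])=[ - 10,  -  2*sqrt ( 19), - 5, - 9 *pi/8,-9 * sqrt( 7 ) /7,sqrt(2)/2,3.13, sqrt(14 ), sqrt(17 ), 2*pi,8, 8, 5*sqrt(6) ] 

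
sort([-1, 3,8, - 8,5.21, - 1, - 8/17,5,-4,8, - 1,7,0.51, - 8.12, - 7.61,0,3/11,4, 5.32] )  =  [ - 8.12, - 8 , - 7.61, - 4, - 1,-1, - 1 , - 8/17, 0,3/11,0.51, 3,4,5,5.21 , 5.32,  7,8,8]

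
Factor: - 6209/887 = -7^1 = - 7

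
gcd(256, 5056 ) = 64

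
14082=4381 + 9701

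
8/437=8/437 = 0.02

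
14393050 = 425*33866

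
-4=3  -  7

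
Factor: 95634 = 2^1 * 3^3*7^1*11^1 * 23^1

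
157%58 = 41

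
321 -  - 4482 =4803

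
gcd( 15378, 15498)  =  6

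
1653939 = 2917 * 567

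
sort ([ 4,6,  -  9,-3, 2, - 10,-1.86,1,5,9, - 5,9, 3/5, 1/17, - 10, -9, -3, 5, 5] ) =[-10,-10,  -  9,- 9, - 5,-3,  -  3, - 1.86, 1/17,  3/5,1,  2,4,5,5,5 , 6,9,9 ] 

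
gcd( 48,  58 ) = 2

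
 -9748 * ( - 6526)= 63615448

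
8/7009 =8/7009= 0.00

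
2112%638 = 198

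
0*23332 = 0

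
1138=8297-7159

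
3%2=1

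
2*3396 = 6792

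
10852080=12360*878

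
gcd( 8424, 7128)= 648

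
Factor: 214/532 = 2^( - 1)*7^( - 1)*19^( - 1)*107^1 = 107/266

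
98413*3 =295239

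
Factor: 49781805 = 3^1*5^1*19^1*174673^1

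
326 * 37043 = 12076018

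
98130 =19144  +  78986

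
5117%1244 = 141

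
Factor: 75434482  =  2^1*431^1* 87511^1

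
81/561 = 27/187= 0.14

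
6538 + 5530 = 12068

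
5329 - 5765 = -436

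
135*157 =21195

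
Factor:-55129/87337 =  - 29^1*1901^1 * 87337^( - 1) 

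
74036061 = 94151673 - 20115612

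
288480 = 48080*6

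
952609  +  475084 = 1427693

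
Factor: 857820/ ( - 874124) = - 3^1*5^1*17^1*29^2 * 218531^(  -  1 ) = -214455/218531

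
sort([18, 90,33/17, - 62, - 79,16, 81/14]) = [-79, - 62 , 33/17, 81/14 , 16, 18,90 ]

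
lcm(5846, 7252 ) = 572908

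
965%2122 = 965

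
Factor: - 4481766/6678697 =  - 2^1*3^2*73^( - 1)*191^(  -  1)*479^ ( - 1 ) * 248987^1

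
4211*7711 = 32471021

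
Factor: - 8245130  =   - 2^1*5^1*824513^1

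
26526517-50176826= - 23650309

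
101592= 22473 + 79119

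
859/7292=859/7292 = 0.12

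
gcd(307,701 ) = 1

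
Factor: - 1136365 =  - 5^1*17^1*29^1*461^1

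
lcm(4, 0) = 0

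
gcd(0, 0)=0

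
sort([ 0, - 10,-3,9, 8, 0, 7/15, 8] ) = [ - 10, - 3, 0, 0, 7/15,  8,  8,9 ]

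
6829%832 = 173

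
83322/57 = 27774/19 = 1461.79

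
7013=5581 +1432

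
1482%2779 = 1482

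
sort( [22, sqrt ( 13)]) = [ sqrt(13), 22 ]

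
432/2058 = 72/343 = 0.21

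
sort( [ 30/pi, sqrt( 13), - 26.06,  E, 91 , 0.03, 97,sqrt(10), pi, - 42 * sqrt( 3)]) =[  -  42 * sqrt(3), - 26.06,0.03,  E , pi,sqrt( 10 ),sqrt( 13 ), 30/pi,91,97]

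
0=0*98476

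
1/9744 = 1/9744 = 0.00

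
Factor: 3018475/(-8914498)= - 2^( - 1)*5^2*120739^1* 4457249^( - 1)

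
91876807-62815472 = 29061335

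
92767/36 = 2576  +  31/36 = 2576.86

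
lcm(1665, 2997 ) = 14985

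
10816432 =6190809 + 4625623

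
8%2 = 0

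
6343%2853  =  637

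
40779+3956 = 44735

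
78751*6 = 472506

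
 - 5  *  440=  - 2200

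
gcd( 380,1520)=380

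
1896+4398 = 6294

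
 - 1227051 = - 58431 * 21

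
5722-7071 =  - 1349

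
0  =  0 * ( - 9560) 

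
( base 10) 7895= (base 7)32006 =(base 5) 223040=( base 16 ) 1ed7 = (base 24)dgn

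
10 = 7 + 3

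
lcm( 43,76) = 3268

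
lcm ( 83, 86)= 7138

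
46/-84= - 23/42 =- 0.55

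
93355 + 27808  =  121163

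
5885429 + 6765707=12651136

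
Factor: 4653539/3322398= 2^(-1 )*3^(-1 ) * 11^2*38459^1 * 553733^( - 1 ) 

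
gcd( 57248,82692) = 4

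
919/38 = 919/38 = 24.18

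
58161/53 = 58161/53 = 1097.38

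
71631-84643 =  - 13012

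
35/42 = 5/6 = 0.83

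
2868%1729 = 1139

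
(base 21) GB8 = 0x1c7f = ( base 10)7295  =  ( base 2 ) 1110001111111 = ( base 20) i4f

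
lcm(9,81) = 81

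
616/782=308/391 = 0.79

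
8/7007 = 8/7007= 0.00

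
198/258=33/43 = 0.77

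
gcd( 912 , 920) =8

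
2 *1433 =2866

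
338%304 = 34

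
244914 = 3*81638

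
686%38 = 2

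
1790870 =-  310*(  -  5777)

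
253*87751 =22201003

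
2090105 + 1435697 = 3525802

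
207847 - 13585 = 194262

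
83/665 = 83/665 = 0.12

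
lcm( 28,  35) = 140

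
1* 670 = 670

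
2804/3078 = 1402/1539 = 0.91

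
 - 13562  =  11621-25183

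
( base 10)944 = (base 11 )789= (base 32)TG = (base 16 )3b0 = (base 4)32300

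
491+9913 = 10404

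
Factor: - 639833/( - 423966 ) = 2^( - 1 ) * 3^( - 1)*19^( - 1 )*3719^( - 1 )* 639833^1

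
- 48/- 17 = 48/17 = 2.82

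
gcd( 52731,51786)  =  189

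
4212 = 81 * 52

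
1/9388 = 1/9388 = 0.00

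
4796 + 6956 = 11752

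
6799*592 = 4025008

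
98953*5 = 494765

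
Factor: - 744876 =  -2^2*3^4*11^2*19^1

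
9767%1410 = 1307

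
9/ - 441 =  - 1/49  =  -  0.02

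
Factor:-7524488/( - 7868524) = 2^1*73^( - 1)* 109^1 * 8629^1*26947^( - 1) = 1881122/1967131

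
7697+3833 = 11530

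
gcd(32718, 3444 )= 1722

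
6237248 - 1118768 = 5118480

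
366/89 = 366/89 = 4.11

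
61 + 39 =100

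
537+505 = 1042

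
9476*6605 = 62588980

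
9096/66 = 1516/11 = 137.82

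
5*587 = 2935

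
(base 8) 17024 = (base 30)8GK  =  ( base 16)1E14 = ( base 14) 2b40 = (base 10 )7700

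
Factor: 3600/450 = 2^3= 8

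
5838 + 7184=13022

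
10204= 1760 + 8444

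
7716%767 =46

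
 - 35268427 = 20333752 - 55602179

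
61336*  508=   31158688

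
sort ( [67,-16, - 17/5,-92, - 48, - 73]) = [ -92,-73,-48, - 16, - 17/5,  67]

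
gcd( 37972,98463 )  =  1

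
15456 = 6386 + 9070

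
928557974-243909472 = 684648502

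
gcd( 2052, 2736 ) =684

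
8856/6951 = 2952/2317 = 1.27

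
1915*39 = 74685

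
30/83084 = 15/41542 = 0.00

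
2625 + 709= 3334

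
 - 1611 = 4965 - 6576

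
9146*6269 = 57336274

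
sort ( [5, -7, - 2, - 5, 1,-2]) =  [ -7,-5, - 2, -2,  1, 5 ] 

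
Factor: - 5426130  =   - 2^1*3^1*5^1*180871^1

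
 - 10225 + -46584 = - 56809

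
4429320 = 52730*84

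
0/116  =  0 = 0.00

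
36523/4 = 9130 + 3/4 = 9130.75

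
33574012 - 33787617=  -  213605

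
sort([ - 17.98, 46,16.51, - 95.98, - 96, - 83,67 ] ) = [  -  96, - 95.98,-83, - 17.98 , 16.51, 46, 67 ] 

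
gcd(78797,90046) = 1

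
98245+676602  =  774847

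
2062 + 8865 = 10927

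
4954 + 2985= 7939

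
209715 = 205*1023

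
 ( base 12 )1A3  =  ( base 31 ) 8j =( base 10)267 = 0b100001011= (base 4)10023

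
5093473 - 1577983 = 3515490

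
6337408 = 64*99022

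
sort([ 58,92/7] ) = [92/7, 58 ] 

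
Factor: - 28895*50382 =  - 2^1*3^4*5^1*311^1*5779^1 = - 1455787890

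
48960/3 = 16320 = 16320.00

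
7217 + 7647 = 14864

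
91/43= 2 + 5/43 = 2.12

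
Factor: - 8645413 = - 7^2 * 53^1*3329^1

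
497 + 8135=8632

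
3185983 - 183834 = 3002149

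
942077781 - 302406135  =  639671646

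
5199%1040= 1039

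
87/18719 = 87/18719  =  0.00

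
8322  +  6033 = 14355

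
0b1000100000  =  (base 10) 544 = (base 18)1c4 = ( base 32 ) H0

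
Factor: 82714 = 2^1*41357^1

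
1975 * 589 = 1163275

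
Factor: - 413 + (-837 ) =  - 2^1*5^4 = - 1250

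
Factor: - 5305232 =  - 2^4*331577^1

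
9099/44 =9099/44 = 206.80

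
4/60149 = 4/60149  =  0.00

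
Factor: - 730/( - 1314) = 5/9 = 3^( - 2)* 5^1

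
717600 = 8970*80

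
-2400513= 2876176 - 5276689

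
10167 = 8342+1825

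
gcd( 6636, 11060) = 2212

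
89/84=89/84 = 1.06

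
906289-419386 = 486903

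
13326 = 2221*6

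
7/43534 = 7/43534 =0.00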